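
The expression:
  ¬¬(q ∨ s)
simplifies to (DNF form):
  q ∨ s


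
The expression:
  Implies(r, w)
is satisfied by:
  {w: True, r: False}
  {r: False, w: False}
  {r: True, w: True}


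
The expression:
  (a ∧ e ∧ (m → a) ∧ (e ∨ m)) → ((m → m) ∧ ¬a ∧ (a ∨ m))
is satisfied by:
  {e: False, a: False}
  {a: True, e: False}
  {e: True, a: False}


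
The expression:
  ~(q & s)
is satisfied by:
  {s: False, q: False}
  {q: True, s: False}
  {s: True, q: False}


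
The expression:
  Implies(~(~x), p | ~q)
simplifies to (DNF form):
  p | ~q | ~x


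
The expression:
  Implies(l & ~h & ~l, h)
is always true.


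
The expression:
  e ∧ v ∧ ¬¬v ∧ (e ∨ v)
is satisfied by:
  {e: True, v: True}


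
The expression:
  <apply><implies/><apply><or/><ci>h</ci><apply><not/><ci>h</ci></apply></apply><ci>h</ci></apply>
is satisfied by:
  {h: True}


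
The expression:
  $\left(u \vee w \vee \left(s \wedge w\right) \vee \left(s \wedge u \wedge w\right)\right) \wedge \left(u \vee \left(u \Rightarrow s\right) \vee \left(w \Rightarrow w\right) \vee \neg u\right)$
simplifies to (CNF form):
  $u \vee w$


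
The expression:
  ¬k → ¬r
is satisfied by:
  {k: True, r: False}
  {r: False, k: False}
  {r: True, k: True}


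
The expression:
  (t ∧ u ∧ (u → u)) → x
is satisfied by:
  {x: True, u: False, t: False}
  {u: False, t: False, x: False}
  {x: True, t: True, u: False}
  {t: True, u: False, x: False}
  {x: True, u: True, t: False}
  {u: True, x: False, t: False}
  {x: True, t: True, u: True}


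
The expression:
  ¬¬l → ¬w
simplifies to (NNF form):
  ¬l ∨ ¬w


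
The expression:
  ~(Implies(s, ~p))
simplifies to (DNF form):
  p & s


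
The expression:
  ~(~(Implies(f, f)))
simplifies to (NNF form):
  True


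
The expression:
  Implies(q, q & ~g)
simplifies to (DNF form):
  ~g | ~q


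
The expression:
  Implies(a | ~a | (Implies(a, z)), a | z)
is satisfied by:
  {a: True, z: True}
  {a: True, z: False}
  {z: True, a: False}


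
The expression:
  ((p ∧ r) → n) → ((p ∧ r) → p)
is always true.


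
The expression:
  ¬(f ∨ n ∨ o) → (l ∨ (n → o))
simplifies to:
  True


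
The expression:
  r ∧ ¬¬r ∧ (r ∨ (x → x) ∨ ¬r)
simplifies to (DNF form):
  r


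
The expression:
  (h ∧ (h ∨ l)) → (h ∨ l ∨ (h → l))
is always true.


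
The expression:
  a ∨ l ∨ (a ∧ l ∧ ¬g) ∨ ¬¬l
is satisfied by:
  {a: True, l: True}
  {a: True, l: False}
  {l: True, a: False}


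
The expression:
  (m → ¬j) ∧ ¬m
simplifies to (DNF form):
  ¬m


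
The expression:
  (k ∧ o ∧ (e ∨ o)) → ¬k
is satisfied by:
  {k: False, o: False}
  {o: True, k: False}
  {k: True, o: False}


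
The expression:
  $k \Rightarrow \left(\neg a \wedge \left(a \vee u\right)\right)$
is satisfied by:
  {u: True, k: False, a: False}
  {u: False, k: False, a: False}
  {a: True, u: True, k: False}
  {a: True, u: False, k: False}
  {k: True, u: True, a: False}


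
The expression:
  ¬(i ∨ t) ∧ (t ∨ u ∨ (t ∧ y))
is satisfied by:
  {u: True, i: False, t: False}


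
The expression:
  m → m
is always true.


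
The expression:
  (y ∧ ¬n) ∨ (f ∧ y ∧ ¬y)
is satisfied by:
  {y: True, n: False}


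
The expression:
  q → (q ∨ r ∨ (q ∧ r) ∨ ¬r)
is always true.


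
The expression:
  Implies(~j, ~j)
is always true.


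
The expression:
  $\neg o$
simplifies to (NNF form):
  $\neg o$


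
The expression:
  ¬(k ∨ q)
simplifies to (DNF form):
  ¬k ∧ ¬q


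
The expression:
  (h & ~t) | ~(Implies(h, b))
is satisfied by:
  {h: True, t: False, b: False}
  {h: True, b: True, t: False}
  {h: True, t: True, b: False}


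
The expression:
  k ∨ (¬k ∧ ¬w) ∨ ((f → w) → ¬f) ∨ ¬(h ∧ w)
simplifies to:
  k ∨ ¬f ∨ ¬h ∨ ¬w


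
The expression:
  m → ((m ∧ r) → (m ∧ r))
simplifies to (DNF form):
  True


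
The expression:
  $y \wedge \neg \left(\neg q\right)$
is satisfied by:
  {y: True, q: True}


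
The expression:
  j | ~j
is always true.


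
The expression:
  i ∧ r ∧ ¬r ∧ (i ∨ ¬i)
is never true.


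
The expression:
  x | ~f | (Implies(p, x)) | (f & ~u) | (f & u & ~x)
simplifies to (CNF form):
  True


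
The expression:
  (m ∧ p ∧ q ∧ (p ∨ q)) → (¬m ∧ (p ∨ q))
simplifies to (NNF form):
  ¬m ∨ ¬p ∨ ¬q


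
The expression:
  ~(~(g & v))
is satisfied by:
  {g: True, v: True}


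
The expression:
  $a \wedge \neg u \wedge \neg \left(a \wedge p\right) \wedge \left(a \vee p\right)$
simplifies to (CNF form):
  $a \wedge \neg p \wedge \neg u$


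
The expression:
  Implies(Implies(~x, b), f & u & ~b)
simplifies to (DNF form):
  (~b & ~x) | (f & u & ~b) | (f & ~b & ~x) | (u & ~b & ~x)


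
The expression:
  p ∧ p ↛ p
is never true.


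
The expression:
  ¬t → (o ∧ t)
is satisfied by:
  {t: True}


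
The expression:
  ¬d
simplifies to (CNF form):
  ¬d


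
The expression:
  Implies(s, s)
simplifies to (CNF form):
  True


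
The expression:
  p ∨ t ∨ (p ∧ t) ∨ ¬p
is always true.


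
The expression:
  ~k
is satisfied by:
  {k: False}


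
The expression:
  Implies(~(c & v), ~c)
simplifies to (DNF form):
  v | ~c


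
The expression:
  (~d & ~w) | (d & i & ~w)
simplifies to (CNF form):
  ~w & (i | ~d)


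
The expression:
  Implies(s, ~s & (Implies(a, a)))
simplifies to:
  ~s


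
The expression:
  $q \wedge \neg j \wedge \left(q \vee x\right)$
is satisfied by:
  {q: True, j: False}


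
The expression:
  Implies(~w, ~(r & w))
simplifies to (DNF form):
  True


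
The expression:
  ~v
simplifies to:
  ~v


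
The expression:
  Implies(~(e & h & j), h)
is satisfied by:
  {h: True}


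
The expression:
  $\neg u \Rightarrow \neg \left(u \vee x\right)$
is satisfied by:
  {u: True, x: False}
  {x: False, u: False}
  {x: True, u: True}


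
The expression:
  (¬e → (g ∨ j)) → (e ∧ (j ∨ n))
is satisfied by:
  {j: True, e: True, n: True, g: False}
  {j: True, e: True, n: True, g: True}
  {j: True, e: True, g: False, n: False}
  {j: True, e: True, g: True, n: False}
  {e: True, n: True, g: False, j: False}
  {e: True, n: True, g: True, j: False}
  {n: True, g: False, j: False, e: False}
  {n: False, g: False, j: False, e: False}


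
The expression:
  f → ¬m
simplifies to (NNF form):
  ¬f ∨ ¬m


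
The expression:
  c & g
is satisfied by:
  {c: True, g: True}


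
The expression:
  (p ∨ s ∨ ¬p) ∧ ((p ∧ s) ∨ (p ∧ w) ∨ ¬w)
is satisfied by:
  {p: True, w: False}
  {w: False, p: False}
  {w: True, p: True}


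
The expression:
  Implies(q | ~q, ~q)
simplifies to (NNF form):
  ~q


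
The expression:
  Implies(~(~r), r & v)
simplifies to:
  v | ~r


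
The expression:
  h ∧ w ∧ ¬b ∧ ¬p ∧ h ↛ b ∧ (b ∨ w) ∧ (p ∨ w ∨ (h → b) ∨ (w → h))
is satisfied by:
  {h: True, w: True, b: False, p: False}


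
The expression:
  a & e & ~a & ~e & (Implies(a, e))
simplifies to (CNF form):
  False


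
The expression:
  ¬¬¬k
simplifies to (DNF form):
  ¬k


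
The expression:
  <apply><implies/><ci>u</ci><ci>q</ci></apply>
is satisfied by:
  {q: True, u: False}
  {u: False, q: False}
  {u: True, q: True}


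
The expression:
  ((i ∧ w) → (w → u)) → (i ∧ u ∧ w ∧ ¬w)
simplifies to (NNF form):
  i ∧ w ∧ ¬u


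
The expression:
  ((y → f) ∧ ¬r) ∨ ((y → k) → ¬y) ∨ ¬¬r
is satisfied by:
  {r: True, f: True, k: False, y: False}
  {r: True, f: False, k: False, y: False}
  {f: True, r: False, k: False, y: False}
  {r: False, f: False, k: False, y: False}
  {r: True, y: True, f: True, k: False}
  {r: True, y: True, f: False, k: False}
  {y: True, f: True, r: False, k: False}
  {y: True, r: False, f: False, k: False}
  {r: True, k: True, f: True, y: False}
  {r: True, k: True, f: False, y: False}
  {k: True, f: True, r: False, y: False}
  {k: True, r: False, f: False, y: False}
  {y: True, k: True, r: True, f: True}
  {y: True, k: True, r: True, f: False}
  {y: True, k: True, f: True, r: False}


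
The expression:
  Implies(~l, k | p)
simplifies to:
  k | l | p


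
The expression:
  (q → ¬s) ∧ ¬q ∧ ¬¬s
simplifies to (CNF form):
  s ∧ ¬q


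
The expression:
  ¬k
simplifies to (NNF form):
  ¬k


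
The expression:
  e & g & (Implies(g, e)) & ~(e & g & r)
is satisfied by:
  {e: True, g: True, r: False}


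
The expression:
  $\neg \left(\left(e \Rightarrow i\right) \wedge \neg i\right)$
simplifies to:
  $e \vee i$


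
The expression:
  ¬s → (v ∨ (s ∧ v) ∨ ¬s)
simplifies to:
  True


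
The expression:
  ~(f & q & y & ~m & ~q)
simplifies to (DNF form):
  True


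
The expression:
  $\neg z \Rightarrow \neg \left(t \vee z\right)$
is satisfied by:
  {z: True, t: False}
  {t: False, z: False}
  {t: True, z: True}


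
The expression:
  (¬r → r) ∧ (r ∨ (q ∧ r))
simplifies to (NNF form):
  r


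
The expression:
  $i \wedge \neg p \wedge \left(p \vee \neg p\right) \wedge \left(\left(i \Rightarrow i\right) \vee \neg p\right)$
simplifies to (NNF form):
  $i \wedge \neg p$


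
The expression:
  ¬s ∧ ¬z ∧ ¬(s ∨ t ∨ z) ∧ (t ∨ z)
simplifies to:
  False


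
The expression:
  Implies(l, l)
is always true.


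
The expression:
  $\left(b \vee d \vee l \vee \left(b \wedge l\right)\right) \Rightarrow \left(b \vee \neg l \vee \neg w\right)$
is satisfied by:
  {b: True, l: False, w: False}
  {l: False, w: False, b: False}
  {w: True, b: True, l: False}
  {w: True, l: False, b: False}
  {b: True, l: True, w: False}
  {l: True, b: False, w: False}
  {w: True, l: True, b: True}


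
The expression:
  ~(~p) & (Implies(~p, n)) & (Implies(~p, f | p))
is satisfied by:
  {p: True}


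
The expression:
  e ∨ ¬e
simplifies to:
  True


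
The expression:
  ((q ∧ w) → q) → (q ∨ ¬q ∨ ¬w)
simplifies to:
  True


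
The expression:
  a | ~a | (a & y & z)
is always true.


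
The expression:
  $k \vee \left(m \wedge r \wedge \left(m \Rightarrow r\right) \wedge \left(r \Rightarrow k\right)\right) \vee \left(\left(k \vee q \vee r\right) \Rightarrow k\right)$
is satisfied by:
  {k: True, q: False, r: False}
  {r: True, k: True, q: False}
  {k: True, q: True, r: False}
  {r: True, k: True, q: True}
  {r: False, q: False, k: False}


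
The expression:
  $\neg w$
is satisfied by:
  {w: False}


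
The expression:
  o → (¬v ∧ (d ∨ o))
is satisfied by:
  {v: False, o: False}
  {o: True, v: False}
  {v: True, o: False}


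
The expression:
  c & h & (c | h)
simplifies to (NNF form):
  c & h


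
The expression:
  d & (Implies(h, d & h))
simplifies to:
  d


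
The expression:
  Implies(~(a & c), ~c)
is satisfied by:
  {a: True, c: False}
  {c: False, a: False}
  {c: True, a: True}


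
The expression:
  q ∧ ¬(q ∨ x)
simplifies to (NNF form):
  False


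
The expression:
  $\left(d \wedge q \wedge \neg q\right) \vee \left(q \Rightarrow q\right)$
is always true.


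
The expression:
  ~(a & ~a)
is always true.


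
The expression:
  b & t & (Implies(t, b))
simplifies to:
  b & t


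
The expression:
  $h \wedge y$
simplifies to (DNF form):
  $h \wedge y$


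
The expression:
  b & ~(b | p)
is never true.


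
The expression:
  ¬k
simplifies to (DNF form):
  ¬k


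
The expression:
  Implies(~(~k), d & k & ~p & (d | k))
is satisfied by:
  {d: True, k: False, p: False}
  {d: False, k: False, p: False}
  {p: True, d: True, k: False}
  {p: True, d: False, k: False}
  {k: True, d: True, p: False}


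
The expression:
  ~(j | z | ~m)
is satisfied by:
  {m: True, j: False, z: False}


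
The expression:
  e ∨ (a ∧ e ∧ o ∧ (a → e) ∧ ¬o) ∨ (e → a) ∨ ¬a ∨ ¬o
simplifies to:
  True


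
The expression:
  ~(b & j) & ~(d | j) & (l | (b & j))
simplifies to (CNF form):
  l & ~d & ~j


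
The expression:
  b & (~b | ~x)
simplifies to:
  b & ~x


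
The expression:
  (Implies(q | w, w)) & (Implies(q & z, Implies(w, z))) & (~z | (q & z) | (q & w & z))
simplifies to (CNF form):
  (q | ~q) & (q | ~z) & (w | ~q) & (w | ~z)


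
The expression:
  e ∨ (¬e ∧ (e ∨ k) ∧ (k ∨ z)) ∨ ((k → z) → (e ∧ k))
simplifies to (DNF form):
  e ∨ k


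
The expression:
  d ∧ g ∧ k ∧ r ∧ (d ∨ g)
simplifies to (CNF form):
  d ∧ g ∧ k ∧ r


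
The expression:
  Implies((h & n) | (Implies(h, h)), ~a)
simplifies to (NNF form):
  ~a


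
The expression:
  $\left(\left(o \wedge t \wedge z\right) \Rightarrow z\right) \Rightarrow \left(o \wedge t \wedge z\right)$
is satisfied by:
  {t: True, z: True, o: True}


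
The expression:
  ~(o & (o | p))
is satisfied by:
  {o: False}


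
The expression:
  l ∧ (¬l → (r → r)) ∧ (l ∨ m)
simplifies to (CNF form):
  l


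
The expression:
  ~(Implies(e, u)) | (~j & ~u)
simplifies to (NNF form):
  ~u & (e | ~j)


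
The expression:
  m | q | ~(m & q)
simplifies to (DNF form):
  True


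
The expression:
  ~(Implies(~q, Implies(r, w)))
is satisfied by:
  {r: True, q: False, w: False}


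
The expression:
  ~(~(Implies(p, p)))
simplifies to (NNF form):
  True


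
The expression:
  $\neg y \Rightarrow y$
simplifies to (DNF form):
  $y$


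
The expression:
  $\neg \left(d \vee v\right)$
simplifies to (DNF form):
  $\neg d \wedge \neg v$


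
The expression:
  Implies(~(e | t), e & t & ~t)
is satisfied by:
  {t: True, e: True}
  {t: True, e: False}
  {e: True, t: False}


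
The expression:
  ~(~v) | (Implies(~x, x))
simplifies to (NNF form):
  v | x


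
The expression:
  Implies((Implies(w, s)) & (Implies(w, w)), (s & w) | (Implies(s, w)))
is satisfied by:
  {w: True, s: False}
  {s: False, w: False}
  {s: True, w: True}


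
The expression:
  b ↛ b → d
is always true.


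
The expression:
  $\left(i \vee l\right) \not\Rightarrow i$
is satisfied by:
  {l: True, i: False}


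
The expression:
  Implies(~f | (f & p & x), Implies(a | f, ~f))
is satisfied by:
  {p: False, x: False, f: False}
  {f: True, p: False, x: False}
  {x: True, p: False, f: False}
  {f: True, x: True, p: False}
  {p: True, f: False, x: False}
  {f: True, p: True, x: False}
  {x: True, p: True, f: False}


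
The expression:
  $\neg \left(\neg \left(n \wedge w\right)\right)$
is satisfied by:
  {w: True, n: True}


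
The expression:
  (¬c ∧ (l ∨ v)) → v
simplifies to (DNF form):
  c ∨ v ∨ ¬l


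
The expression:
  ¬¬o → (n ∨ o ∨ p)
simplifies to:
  True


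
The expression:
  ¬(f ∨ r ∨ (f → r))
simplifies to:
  False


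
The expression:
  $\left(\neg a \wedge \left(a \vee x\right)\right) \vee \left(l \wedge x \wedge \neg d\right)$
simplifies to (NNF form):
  $x \wedge \left(l \vee \neg a\right) \wedge \left(\neg a \vee \neg d\right)$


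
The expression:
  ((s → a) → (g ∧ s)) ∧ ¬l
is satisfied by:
  {s: True, g: True, a: False, l: False}
  {s: True, g: False, a: False, l: False}
  {s: True, a: True, g: True, l: False}


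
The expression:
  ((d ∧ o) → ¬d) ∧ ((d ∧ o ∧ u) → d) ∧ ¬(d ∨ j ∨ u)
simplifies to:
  ¬d ∧ ¬j ∧ ¬u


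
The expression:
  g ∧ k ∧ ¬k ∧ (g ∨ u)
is never true.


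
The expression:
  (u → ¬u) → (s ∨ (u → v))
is always true.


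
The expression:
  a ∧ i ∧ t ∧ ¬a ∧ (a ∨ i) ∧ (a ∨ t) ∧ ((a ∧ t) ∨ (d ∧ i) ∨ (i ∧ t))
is never true.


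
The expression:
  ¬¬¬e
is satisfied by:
  {e: False}


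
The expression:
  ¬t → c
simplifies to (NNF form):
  c ∨ t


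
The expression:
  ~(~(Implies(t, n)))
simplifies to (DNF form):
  n | ~t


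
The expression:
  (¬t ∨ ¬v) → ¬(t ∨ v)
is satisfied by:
  {v: False, t: False}
  {t: True, v: True}


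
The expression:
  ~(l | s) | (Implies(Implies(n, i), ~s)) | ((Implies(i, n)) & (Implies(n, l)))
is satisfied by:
  {n: True, l: True, s: False, i: False}
  {n: True, l: False, s: False, i: False}
  {l: True, n: False, s: False, i: False}
  {n: False, l: False, s: False, i: False}
  {n: True, i: True, l: True, s: False}
  {n: True, i: True, l: False, s: False}
  {i: True, l: True, n: False, s: False}
  {i: True, n: False, l: False, s: False}
  {n: True, s: True, l: True, i: False}
  {n: True, s: True, l: False, i: False}
  {s: True, l: True, n: False, i: False}
  {s: True, n: False, l: False, i: False}
  {n: True, i: True, s: True, l: True}


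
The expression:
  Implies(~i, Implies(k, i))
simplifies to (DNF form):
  i | ~k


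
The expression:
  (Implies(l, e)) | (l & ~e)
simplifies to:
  True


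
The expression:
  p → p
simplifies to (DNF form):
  True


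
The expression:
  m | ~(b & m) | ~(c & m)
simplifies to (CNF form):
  True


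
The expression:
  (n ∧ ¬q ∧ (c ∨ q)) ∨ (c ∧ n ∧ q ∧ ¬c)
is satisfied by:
  {c: True, n: True, q: False}


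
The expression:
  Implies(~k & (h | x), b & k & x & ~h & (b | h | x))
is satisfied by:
  {k: True, x: False, h: False}
  {k: True, h: True, x: False}
  {k: True, x: True, h: False}
  {k: True, h: True, x: True}
  {h: False, x: False, k: False}


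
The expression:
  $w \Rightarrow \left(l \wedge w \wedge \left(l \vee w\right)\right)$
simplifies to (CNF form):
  $l \vee \neg w$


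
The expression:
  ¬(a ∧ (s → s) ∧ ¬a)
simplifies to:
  True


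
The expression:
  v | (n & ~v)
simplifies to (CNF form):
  n | v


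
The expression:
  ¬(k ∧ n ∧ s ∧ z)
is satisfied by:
  {s: False, k: False, z: False, n: False}
  {n: True, s: False, k: False, z: False}
  {z: True, s: False, k: False, n: False}
  {n: True, z: True, s: False, k: False}
  {k: True, n: False, s: False, z: False}
  {n: True, k: True, s: False, z: False}
  {z: True, k: True, n: False, s: False}
  {n: True, z: True, k: True, s: False}
  {s: True, z: False, k: False, n: False}
  {n: True, s: True, z: False, k: False}
  {z: True, s: True, n: False, k: False}
  {n: True, z: True, s: True, k: False}
  {k: True, s: True, z: False, n: False}
  {n: True, k: True, s: True, z: False}
  {z: True, k: True, s: True, n: False}


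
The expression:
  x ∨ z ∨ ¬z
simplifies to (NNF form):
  True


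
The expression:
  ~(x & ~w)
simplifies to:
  w | ~x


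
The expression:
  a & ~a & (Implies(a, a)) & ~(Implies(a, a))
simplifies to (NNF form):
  False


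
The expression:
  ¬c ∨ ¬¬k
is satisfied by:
  {k: True, c: False}
  {c: False, k: False}
  {c: True, k: True}


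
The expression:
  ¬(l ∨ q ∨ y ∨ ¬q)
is never true.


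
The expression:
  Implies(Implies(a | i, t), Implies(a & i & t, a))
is always true.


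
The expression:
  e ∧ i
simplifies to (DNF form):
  e ∧ i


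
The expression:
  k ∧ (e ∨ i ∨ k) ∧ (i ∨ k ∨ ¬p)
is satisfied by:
  {k: True}


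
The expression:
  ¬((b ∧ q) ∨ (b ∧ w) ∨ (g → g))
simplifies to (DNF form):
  False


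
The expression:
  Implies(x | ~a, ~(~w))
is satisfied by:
  {a: True, w: True, x: False}
  {w: True, x: False, a: False}
  {a: True, w: True, x: True}
  {w: True, x: True, a: False}
  {a: True, x: False, w: False}


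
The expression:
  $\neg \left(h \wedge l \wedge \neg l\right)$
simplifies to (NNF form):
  $\text{True}$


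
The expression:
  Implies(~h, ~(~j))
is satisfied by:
  {h: True, j: True}
  {h: True, j: False}
  {j: True, h: False}


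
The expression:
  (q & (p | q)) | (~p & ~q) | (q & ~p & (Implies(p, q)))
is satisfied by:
  {q: True, p: False}
  {p: False, q: False}
  {p: True, q: True}


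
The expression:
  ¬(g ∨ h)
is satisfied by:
  {g: False, h: False}


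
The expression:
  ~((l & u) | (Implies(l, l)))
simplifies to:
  False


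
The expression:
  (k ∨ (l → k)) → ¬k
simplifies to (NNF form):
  ¬k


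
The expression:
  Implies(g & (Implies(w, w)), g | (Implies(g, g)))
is always true.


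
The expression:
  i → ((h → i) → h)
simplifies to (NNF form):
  h ∨ ¬i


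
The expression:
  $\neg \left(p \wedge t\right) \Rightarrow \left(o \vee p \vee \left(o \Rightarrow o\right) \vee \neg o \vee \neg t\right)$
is always true.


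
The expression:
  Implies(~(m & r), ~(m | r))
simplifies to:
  (m & r) | (~m & ~r)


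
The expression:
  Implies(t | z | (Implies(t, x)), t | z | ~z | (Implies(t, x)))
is always true.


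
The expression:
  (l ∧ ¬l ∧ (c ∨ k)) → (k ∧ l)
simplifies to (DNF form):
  True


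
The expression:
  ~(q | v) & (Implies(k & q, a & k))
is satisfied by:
  {q: False, v: False}


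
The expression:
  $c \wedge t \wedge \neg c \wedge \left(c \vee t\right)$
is never true.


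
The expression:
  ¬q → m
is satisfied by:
  {q: True, m: True}
  {q: True, m: False}
  {m: True, q: False}


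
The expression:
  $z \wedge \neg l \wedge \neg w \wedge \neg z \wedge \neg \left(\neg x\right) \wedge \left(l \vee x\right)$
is never true.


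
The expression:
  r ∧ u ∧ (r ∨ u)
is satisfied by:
  {r: True, u: True}


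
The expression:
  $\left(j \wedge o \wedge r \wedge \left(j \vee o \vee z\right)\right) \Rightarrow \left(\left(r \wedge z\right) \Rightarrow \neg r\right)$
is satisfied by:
  {o: False, z: False, r: False, j: False}
  {j: True, o: False, z: False, r: False}
  {r: True, o: False, z: False, j: False}
  {j: True, r: True, o: False, z: False}
  {z: True, j: False, o: False, r: False}
  {j: True, z: True, o: False, r: False}
  {r: True, z: True, j: False, o: False}
  {j: True, r: True, z: True, o: False}
  {o: True, r: False, z: False, j: False}
  {j: True, o: True, r: False, z: False}
  {r: True, o: True, j: False, z: False}
  {j: True, r: True, o: True, z: False}
  {z: True, o: True, r: False, j: False}
  {j: True, z: True, o: True, r: False}
  {r: True, z: True, o: True, j: False}


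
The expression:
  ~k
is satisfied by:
  {k: False}


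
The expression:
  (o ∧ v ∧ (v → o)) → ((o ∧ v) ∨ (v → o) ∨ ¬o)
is always true.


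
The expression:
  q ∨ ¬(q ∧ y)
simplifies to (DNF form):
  True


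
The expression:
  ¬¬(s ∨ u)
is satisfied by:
  {u: True, s: True}
  {u: True, s: False}
  {s: True, u: False}


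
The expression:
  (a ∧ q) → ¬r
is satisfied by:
  {q: False, a: False, r: False}
  {r: True, q: False, a: False}
  {a: True, q: False, r: False}
  {r: True, a: True, q: False}
  {q: True, r: False, a: False}
  {r: True, q: True, a: False}
  {a: True, q: True, r: False}


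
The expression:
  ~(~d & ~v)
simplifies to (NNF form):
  d | v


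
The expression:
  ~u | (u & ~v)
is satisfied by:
  {u: False, v: False}
  {v: True, u: False}
  {u: True, v: False}


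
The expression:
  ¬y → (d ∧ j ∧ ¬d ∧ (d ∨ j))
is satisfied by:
  {y: True}


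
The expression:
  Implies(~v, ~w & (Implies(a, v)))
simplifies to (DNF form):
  v | (~a & ~w)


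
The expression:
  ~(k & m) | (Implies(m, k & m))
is always true.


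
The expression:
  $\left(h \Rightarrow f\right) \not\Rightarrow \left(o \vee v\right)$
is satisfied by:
  {f: True, v: False, o: False, h: False}
  {h: False, v: False, f: False, o: False}
  {h: True, f: True, v: False, o: False}


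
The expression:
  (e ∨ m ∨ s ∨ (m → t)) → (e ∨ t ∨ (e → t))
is always true.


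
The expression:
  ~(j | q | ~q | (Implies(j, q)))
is never true.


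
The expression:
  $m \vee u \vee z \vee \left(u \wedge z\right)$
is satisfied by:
  {z: True, m: True, u: True}
  {z: True, m: True, u: False}
  {z: True, u: True, m: False}
  {z: True, u: False, m: False}
  {m: True, u: True, z: False}
  {m: True, u: False, z: False}
  {u: True, m: False, z: False}


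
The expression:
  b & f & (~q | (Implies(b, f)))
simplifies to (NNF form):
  b & f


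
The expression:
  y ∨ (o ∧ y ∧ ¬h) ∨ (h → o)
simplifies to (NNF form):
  o ∨ y ∨ ¬h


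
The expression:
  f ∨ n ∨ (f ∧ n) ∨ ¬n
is always true.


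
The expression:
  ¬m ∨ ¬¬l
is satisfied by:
  {l: True, m: False}
  {m: False, l: False}
  {m: True, l: True}


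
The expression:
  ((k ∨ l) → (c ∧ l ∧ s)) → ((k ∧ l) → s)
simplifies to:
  True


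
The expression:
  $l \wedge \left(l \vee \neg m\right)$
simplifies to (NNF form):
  $l$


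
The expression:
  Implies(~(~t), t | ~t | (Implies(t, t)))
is always true.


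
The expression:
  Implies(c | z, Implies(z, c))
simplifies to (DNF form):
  c | ~z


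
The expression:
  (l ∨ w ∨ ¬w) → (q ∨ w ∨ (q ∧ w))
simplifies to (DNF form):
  q ∨ w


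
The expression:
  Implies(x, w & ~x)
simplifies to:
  ~x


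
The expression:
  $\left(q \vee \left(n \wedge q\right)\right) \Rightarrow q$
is always true.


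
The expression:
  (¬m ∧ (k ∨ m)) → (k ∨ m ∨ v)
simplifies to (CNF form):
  True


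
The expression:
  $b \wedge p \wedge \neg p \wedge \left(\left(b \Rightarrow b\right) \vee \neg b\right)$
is never true.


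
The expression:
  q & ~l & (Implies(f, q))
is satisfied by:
  {q: True, l: False}


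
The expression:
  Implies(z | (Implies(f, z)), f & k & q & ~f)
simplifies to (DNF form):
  f & ~z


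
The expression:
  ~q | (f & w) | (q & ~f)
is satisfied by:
  {w: True, q: False, f: False}
  {w: False, q: False, f: False}
  {f: True, w: True, q: False}
  {f: True, w: False, q: False}
  {q: True, w: True, f: False}
  {q: True, w: False, f: False}
  {q: True, f: True, w: True}


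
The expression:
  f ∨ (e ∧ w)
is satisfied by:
  {w: True, f: True, e: True}
  {w: True, f: True, e: False}
  {f: True, e: True, w: False}
  {f: True, e: False, w: False}
  {w: True, e: True, f: False}


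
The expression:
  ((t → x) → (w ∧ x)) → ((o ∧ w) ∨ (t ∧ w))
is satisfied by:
  {o: True, x: False, t: False, w: False}
  {o: False, x: False, t: False, w: False}
  {w: True, o: True, x: False, t: False}
  {w: True, o: False, x: False, t: False}
  {x: True, o: True, w: False, t: False}
  {x: True, o: False, w: False, t: False}
  {x: True, w: True, o: True, t: False}
  {t: True, w: True, o: True, x: False}
  {t: True, w: True, o: False, x: False}
  {t: True, x: True, o: True, w: False}
  {t: True, x: True, o: False, w: False}
  {t: True, w: True, x: True, o: True}
  {t: True, w: True, x: True, o: False}


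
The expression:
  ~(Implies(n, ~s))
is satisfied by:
  {s: True, n: True}


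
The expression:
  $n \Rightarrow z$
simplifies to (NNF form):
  $z \vee \neg n$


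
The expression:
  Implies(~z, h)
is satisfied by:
  {z: True, h: True}
  {z: True, h: False}
  {h: True, z: False}


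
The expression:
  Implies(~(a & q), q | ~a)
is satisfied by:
  {q: True, a: False}
  {a: False, q: False}
  {a: True, q: True}


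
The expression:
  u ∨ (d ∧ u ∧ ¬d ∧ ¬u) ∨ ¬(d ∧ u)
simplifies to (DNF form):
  True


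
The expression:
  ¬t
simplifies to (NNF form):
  ¬t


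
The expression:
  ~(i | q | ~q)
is never true.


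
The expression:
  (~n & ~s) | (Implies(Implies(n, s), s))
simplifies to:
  True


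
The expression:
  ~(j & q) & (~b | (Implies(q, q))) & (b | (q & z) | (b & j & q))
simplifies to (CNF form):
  (b | q) & (b | z) & (~j | ~q)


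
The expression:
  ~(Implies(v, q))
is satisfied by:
  {v: True, q: False}


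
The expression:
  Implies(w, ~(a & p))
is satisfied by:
  {p: False, a: False, w: False}
  {w: True, p: False, a: False}
  {a: True, p: False, w: False}
  {w: True, a: True, p: False}
  {p: True, w: False, a: False}
  {w: True, p: True, a: False}
  {a: True, p: True, w: False}


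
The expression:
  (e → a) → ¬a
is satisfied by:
  {a: False}


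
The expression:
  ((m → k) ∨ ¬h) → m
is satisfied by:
  {m: True}


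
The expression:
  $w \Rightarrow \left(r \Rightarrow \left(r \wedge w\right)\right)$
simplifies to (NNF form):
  $\text{True}$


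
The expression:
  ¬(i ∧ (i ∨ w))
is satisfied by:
  {i: False}


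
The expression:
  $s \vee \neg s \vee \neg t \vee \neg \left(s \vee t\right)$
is always true.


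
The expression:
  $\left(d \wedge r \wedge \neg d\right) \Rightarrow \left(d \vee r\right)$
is always true.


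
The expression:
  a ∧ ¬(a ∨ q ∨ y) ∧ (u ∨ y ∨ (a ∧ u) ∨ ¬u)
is never true.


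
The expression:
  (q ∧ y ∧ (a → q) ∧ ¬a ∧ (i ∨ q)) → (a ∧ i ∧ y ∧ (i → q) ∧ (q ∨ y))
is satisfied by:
  {a: True, q: False, y: False}
  {q: False, y: False, a: False}
  {a: True, y: True, q: False}
  {y: True, q: False, a: False}
  {a: True, q: True, y: False}
  {q: True, a: False, y: False}
  {a: True, y: True, q: True}


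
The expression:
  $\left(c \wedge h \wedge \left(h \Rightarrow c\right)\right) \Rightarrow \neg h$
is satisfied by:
  {h: False, c: False}
  {c: True, h: False}
  {h: True, c: False}


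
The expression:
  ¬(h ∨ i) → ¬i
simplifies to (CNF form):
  True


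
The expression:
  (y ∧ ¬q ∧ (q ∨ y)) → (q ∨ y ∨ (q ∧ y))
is always true.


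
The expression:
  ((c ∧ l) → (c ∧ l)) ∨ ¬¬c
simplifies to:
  True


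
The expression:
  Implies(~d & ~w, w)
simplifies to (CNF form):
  d | w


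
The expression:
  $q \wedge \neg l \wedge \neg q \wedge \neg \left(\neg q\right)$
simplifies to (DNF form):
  $\text{False}$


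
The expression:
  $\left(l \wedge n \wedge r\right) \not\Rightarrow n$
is never true.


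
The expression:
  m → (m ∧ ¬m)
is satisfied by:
  {m: False}


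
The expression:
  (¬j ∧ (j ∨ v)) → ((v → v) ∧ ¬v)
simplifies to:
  j ∨ ¬v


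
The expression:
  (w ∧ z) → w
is always true.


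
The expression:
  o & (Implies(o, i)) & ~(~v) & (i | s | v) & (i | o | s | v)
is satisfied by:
  {i: True, o: True, v: True}


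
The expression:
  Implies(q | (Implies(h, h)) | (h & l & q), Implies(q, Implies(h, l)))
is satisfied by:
  {l: True, h: False, q: False}
  {h: False, q: False, l: False}
  {q: True, l: True, h: False}
  {q: True, h: False, l: False}
  {l: True, h: True, q: False}
  {h: True, l: False, q: False}
  {q: True, h: True, l: True}


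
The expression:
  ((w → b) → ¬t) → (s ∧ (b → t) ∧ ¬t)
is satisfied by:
  {b: True, t: True, s: True, w: False}
  {b: True, t: True, s: False, w: False}
  {t: True, s: True, w: False, b: False}
  {t: True, s: False, w: False, b: False}
  {b: True, t: True, w: True, s: True}
  {b: True, t: True, w: True, s: False}
  {w: False, s: True, b: False, t: False}
  {w: True, s: True, b: False, t: False}


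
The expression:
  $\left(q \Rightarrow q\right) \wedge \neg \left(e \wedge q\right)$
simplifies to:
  $\neg e \vee \neg q$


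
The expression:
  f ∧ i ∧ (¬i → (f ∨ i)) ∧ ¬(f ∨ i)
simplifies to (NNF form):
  False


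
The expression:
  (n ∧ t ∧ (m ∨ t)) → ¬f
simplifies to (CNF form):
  ¬f ∨ ¬n ∨ ¬t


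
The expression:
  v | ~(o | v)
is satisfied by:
  {v: True, o: False}
  {o: False, v: False}
  {o: True, v: True}


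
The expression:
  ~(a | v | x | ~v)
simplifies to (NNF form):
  False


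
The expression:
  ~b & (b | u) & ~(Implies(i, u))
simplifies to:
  False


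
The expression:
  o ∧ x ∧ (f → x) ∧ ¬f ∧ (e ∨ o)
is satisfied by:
  {x: True, o: True, f: False}


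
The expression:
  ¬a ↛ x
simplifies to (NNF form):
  x ∨ ¬a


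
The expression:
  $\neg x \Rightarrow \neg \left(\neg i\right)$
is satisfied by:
  {i: True, x: True}
  {i: True, x: False}
  {x: True, i: False}


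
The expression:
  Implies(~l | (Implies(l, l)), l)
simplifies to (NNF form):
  l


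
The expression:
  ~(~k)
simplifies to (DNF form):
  k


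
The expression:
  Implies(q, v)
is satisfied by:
  {v: True, q: False}
  {q: False, v: False}
  {q: True, v: True}


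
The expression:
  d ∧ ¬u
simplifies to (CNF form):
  d ∧ ¬u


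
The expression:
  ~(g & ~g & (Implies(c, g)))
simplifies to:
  True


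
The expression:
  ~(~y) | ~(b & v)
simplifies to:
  y | ~b | ~v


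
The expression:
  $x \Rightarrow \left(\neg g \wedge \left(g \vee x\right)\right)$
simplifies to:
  $\neg g \vee \neg x$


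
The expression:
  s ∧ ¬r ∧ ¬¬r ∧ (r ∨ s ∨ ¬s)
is never true.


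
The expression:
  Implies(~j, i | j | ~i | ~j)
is always true.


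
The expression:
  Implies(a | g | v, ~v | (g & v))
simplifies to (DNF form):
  g | ~v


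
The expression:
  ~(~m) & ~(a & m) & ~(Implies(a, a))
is never true.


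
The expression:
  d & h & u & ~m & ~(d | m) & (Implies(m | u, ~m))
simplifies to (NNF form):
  False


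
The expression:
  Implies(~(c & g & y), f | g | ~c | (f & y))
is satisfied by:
  {g: True, f: True, c: False}
  {g: True, f: False, c: False}
  {f: True, g: False, c: False}
  {g: False, f: False, c: False}
  {g: True, c: True, f: True}
  {g: True, c: True, f: False}
  {c: True, f: True, g: False}


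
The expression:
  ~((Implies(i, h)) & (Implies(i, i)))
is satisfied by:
  {i: True, h: False}


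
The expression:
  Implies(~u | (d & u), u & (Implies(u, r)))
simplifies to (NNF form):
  u & (r | ~d)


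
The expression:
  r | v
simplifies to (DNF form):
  r | v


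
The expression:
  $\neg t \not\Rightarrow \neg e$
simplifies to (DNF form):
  $e \wedge \neg t$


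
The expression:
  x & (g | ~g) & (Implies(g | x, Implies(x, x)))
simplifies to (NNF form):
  x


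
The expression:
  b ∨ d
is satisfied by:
  {b: True, d: True}
  {b: True, d: False}
  {d: True, b: False}


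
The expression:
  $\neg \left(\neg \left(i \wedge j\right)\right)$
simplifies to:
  $i \wedge j$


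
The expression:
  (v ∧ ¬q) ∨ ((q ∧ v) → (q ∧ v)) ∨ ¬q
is always true.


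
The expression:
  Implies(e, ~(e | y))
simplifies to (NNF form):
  ~e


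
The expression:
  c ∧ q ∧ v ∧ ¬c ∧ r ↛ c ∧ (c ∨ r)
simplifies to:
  False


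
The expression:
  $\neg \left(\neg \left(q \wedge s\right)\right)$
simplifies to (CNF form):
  $q \wedge s$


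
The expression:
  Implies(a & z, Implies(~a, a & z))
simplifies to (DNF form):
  True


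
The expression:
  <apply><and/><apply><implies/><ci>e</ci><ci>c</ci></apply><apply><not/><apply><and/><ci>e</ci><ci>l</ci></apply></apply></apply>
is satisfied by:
  {c: True, l: False, e: False}
  {l: False, e: False, c: False}
  {c: True, l: True, e: False}
  {l: True, c: False, e: False}
  {e: True, c: True, l: False}


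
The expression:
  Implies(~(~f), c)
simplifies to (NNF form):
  c | ~f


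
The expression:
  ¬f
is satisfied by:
  {f: False}


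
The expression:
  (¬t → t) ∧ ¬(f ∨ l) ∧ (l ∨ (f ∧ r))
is never true.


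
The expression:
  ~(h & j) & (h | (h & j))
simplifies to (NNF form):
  h & ~j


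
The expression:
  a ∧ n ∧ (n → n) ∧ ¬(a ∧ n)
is never true.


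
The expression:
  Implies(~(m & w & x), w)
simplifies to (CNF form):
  w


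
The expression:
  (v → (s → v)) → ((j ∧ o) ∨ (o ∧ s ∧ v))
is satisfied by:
  {v: True, j: True, o: True, s: True}
  {v: True, j: True, o: True, s: False}
  {j: True, o: True, s: True, v: False}
  {j: True, o: True, s: False, v: False}
  {v: True, o: True, s: True, j: False}


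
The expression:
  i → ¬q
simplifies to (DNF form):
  ¬i ∨ ¬q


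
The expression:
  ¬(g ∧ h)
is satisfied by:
  {h: False, g: False}
  {g: True, h: False}
  {h: True, g: False}


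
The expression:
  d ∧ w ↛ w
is never true.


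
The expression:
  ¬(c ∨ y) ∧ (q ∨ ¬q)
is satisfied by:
  {y: False, c: False}


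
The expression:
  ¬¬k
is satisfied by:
  {k: True}


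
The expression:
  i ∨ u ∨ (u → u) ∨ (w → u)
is always true.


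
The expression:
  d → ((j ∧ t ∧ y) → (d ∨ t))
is always true.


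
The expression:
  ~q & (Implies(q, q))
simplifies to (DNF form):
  ~q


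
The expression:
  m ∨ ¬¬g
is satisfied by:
  {m: True, g: True}
  {m: True, g: False}
  {g: True, m: False}


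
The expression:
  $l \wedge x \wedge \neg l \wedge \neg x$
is never true.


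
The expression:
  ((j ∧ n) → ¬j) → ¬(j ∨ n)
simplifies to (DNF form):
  (j ∧ n) ∨ (¬j ∧ ¬n)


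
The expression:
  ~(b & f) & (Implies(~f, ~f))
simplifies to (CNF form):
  ~b | ~f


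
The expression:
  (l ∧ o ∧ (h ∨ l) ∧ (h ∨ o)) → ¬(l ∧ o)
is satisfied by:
  {l: False, o: False}
  {o: True, l: False}
  {l: True, o: False}


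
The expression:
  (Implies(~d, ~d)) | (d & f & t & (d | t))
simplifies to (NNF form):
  True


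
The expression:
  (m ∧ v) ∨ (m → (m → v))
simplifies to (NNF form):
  v ∨ ¬m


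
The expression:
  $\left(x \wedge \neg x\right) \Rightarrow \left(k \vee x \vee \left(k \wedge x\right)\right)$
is always true.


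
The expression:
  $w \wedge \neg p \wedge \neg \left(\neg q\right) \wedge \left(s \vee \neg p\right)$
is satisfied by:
  {w: True, q: True, p: False}


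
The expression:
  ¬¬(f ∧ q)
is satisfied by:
  {f: True, q: True}


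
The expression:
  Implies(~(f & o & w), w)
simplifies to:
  w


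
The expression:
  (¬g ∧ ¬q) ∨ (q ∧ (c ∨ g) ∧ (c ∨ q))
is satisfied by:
  {c: True, g: False, q: False}
  {c: False, g: False, q: False}
  {q: True, c: True, g: False}
  {g: True, q: True, c: True}
  {g: True, q: True, c: False}


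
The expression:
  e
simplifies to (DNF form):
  e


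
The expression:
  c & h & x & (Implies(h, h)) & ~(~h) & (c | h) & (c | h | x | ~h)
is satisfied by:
  {h: True, c: True, x: True}


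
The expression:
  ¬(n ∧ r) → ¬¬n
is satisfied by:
  {n: True}


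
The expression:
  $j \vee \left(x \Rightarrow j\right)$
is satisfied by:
  {j: True, x: False}
  {x: False, j: False}
  {x: True, j: True}


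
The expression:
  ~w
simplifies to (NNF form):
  ~w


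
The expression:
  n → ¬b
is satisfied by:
  {n: False, b: False}
  {b: True, n: False}
  {n: True, b: False}


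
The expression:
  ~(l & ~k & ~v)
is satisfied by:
  {k: True, v: True, l: False}
  {k: True, l: False, v: False}
  {v: True, l: False, k: False}
  {v: False, l: False, k: False}
  {k: True, v: True, l: True}
  {k: True, l: True, v: False}
  {v: True, l: True, k: False}
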